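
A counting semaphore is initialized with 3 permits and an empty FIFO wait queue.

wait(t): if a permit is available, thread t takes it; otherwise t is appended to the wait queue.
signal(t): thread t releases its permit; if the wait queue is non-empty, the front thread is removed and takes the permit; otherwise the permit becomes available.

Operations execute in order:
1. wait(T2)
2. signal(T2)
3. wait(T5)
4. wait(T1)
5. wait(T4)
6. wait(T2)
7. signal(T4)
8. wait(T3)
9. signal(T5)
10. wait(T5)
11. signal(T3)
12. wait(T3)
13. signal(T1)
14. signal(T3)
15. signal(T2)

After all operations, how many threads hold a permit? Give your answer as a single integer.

Answer: 1

Derivation:
Step 1: wait(T2) -> count=2 queue=[] holders={T2}
Step 2: signal(T2) -> count=3 queue=[] holders={none}
Step 3: wait(T5) -> count=2 queue=[] holders={T5}
Step 4: wait(T1) -> count=1 queue=[] holders={T1,T5}
Step 5: wait(T4) -> count=0 queue=[] holders={T1,T4,T5}
Step 6: wait(T2) -> count=0 queue=[T2] holders={T1,T4,T5}
Step 7: signal(T4) -> count=0 queue=[] holders={T1,T2,T5}
Step 8: wait(T3) -> count=0 queue=[T3] holders={T1,T2,T5}
Step 9: signal(T5) -> count=0 queue=[] holders={T1,T2,T3}
Step 10: wait(T5) -> count=0 queue=[T5] holders={T1,T2,T3}
Step 11: signal(T3) -> count=0 queue=[] holders={T1,T2,T5}
Step 12: wait(T3) -> count=0 queue=[T3] holders={T1,T2,T5}
Step 13: signal(T1) -> count=0 queue=[] holders={T2,T3,T5}
Step 14: signal(T3) -> count=1 queue=[] holders={T2,T5}
Step 15: signal(T2) -> count=2 queue=[] holders={T5}
Final holders: {T5} -> 1 thread(s)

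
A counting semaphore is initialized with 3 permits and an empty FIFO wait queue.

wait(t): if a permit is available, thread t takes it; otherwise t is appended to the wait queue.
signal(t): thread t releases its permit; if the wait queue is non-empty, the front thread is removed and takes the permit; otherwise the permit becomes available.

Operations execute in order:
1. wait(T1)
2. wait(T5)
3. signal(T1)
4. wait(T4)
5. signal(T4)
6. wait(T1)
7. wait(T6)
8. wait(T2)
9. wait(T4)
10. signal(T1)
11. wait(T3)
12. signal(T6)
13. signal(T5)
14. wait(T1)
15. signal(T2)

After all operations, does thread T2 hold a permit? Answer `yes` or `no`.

Answer: no

Derivation:
Step 1: wait(T1) -> count=2 queue=[] holders={T1}
Step 2: wait(T5) -> count=1 queue=[] holders={T1,T5}
Step 3: signal(T1) -> count=2 queue=[] holders={T5}
Step 4: wait(T4) -> count=1 queue=[] holders={T4,T5}
Step 5: signal(T4) -> count=2 queue=[] holders={T5}
Step 6: wait(T1) -> count=1 queue=[] holders={T1,T5}
Step 7: wait(T6) -> count=0 queue=[] holders={T1,T5,T6}
Step 8: wait(T2) -> count=0 queue=[T2] holders={T1,T5,T6}
Step 9: wait(T4) -> count=0 queue=[T2,T4] holders={T1,T5,T6}
Step 10: signal(T1) -> count=0 queue=[T4] holders={T2,T5,T6}
Step 11: wait(T3) -> count=0 queue=[T4,T3] holders={T2,T5,T6}
Step 12: signal(T6) -> count=0 queue=[T3] holders={T2,T4,T5}
Step 13: signal(T5) -> count=0 queue=[] holders={T2,T3,T4}
Step 14: wait(T1) -> count=0 queue=[T1] holders={T2,T3,T4}
Step 15: signal(T2) -> count=0 queue=[] holders={T1,T3,T4}
Final holders: {T1,T3,T4} -> T2 not in holders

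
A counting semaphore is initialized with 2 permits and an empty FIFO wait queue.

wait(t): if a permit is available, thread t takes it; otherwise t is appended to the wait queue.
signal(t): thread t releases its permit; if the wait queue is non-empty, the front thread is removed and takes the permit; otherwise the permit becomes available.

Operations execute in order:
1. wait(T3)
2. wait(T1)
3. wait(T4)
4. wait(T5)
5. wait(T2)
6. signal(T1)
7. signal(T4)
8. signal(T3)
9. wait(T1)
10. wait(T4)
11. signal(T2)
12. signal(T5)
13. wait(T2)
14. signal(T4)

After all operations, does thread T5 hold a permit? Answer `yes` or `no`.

Answer: no

Derivation:
Step 1: wait(T3) -> count=1 queue=[] holders={T3}
Step 2: wait(T1) -> count=0 queue=[] holders={T1,T3}
Step 3: wait(T4) -> count=0 queue=[T4] holders={T1,T3}
Step 4: wait(T5) -> count=0 queue=[T4,T5] holders={T1,T3}
Step 5: wait(T2) -> count=0 queue=[T4,T5,T2] holders={T1,T3}
Step 6: signal(T1) -> count=0 queue=[T5,T2] holders={T3,T4}
Step 7: signal(T4) -> count=0 queue=[T2] holders={T3,T5}
Step 8: signal(T3) -> count=0 queue=[] holders={T2,T5}
Step 9: wait(T1) -> count=0 queue=[T1] holders={T2,T5}
Step 10: wait(T4) -> count=0 queue=[T1,T4] holders={T2,T5}
Step 11: signal(T2) -> count=0 queue=[T4] holders={T1,T5}
Step 12: signal(T5) -> count=0 queue=[] holders={T1,T4}
Step 13: wait(T2) -> count=0 queue=[T2] holders={T1,T4}
Step 14: signal(T4) -> count=0 queue=[] holders={T1,T2}
Final holders: {T1,T2} -> T5 not in holders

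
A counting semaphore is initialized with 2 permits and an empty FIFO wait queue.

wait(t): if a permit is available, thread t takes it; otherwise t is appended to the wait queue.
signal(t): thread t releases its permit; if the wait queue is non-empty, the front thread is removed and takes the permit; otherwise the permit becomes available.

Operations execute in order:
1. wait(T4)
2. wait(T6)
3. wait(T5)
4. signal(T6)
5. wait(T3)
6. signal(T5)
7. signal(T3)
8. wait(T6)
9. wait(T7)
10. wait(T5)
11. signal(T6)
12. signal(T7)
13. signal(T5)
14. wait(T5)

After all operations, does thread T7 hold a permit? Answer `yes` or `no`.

Answer: no

Derivation:
Step 1: wait(T4) -> count=1 queue=[] holders={T4}
Step 2: wait(T6) -> count=0 queue=[] holders={T4,T6}
Step 3: wait(T5) -> count=0 queue=[T5] holders={T4,T6}
Step 4: signal(T6) -> count=0 queue=[] holders={T4,T5}
Step 5: wait(T3) -> count=0 queue=[T3] holders={T4,T5}
Step 6: signal(T5) -> count=0 queue=[] holders={T3,T4}
Step 7: signal(T3) -> count=1 queue=[] holders={T4}
Step 8: wait(T6) -> count=0 queue=[] holders={T4,T6}
Step 9: wait(T7) -> count=0 queue=[T7] holders={T4,T6}
Step 10: wait(T5) -> count=0 queue=[T7,T5] holders={T4,T6}
Step 11: signal(T6) -> count=0 queue=[T5] holders={T4,T7}
Step 12: signal(T7) -> count=0 queue=[] holders={T4,T5}
Step 13: signal(T5) -> count=1 queue=[] holders={T4}
Step 14: wait(T5) -> count=0 queue=[] holders={T4,T5}
Final holders: {T4,T5} -> T7 not in holders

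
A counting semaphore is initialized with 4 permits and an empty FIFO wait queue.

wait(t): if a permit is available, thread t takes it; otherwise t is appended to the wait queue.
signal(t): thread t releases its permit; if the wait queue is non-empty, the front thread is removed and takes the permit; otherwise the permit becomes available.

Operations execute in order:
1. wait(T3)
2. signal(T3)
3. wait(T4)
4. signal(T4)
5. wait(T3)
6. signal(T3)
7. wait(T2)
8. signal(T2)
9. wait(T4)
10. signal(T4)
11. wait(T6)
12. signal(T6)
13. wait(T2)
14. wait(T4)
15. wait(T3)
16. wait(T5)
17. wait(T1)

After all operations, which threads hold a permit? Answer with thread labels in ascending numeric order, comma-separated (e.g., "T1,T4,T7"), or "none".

Step 1: wait(T3) -> count=3 queue=[] holders={T3}
Step 2: signal(T3) -> count=4 queue=[] holders={none}
Step 3: wait(T4) -> count=3 queue=[] holders={T4}
Step 4: signal(T4) -> count=4 queue=[] holders={none}
Step 5: wait(T3) -> count=3 queue=[] holders={T3}
Step 6: signal(T3) -> count=4 queue=[] holders={none}
Step 7: wait(T2) -> count=3 queue=[] holders={T2}
Step 8: signal(T2) -> count=4 queue=[] holders={none}
Step 9: wait(T4) -> count=3 queue=[] holders={T4}
Step 10: signal(T4) -> count=4 queue=[] holders={none}
Step 11: wait(T6) -> count=3 queue=[] holders={T6}
Step 12: signal(T6) -> count=4 queue=[] holders={none}
Step 13: wait(T2) -> count=3 queue=[] holders={T2}
Step 14: wait(T4) -> count=2 queue=[] holders={T2,T4}
Step 15: wait(T3) -> count=1 queue=[] holders={T2,T3,T4}
Step 16: wait(T5) -> count=0 queue=[] holders={T2,T3,T4,T5}
Step 17: wait(T1) -> count=0 queue=[T1] holders={T2,T3,T4,T5}
Final holders: T2,T3,T4,T5

Answer: T2,T3,T4,T5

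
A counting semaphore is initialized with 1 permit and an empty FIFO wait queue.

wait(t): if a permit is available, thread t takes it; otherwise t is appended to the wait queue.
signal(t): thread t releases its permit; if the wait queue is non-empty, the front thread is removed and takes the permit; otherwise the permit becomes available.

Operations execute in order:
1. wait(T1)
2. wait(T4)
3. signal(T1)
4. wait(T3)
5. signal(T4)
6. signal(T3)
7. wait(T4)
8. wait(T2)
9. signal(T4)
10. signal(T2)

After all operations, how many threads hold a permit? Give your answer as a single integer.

Answer: 0

Derivation:
Step 1: wait(T1) -> count=0 queue=[] holders={T1}
Step 2: wait(T4) -> count=0 queue=[T4] holders={T1}
Step 3: signal(T1) -> count=0 queue=[] holders={T4}
Step 4: wait(T3) -> count=0 queue=[T3] holders={T4}
Step 5: signal(T4) -> count=0 queue=[] holders={T3}
Step 6: signal(T3) -> count=1 queue=[] holders={none}
Step 7: wait(T4) -> count=0 queue=[] holders={T4}
Step 8: wait(T2) -> count=0 queue=[T2] holders={T4}
Step 9: signal(T4) -> count=0 queue=[] holders={T2}
Step 10: signal(T2) -> count=1 queue=[] holders={none}
Final holders: {none} -> 0 thread(s)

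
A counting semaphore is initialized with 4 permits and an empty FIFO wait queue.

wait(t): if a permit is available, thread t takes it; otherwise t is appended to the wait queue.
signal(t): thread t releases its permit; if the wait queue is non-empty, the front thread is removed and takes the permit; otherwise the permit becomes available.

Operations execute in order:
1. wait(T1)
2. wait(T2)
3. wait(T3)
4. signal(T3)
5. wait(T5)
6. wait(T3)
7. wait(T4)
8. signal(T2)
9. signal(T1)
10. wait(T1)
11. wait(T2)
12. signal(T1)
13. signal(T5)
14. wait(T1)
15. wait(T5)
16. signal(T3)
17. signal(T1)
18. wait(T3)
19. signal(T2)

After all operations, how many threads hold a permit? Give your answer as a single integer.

Answer: 3

Derivation:
Step 1: wait(T1) -> count=3 queue=[] holders={T1}
Step 2: wait(T2) -> count=2 queue=[] holders={T1,T2}
Step 3: wait(T3) -> count=1 queue=[] holders={T1,T2,T3}
Step 4: signal(T3) -> count=2 queue=[] holders={T1,T2}
Step 5: wait(T5) -> count=1 queue=[] holders={T1,T2,T5}
Step 6: wait(T3) -> count=0 queue=[] holders={T1,T2,T3,T5}
Step 7: wait(T4) -> count=0 queue=[T4] holders={T1,T2,T3,T5}
Step 8: signal(T2) -> count=0 queue=[] holders={T1,T3,T4,T5}
Step 9: signal(T1) -> count=1 queue=[] holders={T3,T4,T5}
Step 10: wait(T1) -> count=0 queue=[] holders={T1,T3,T4,T5}
Step 11: wait(T2) -> count=0 queue=[T2] holders={T1,T3,T4,T5}
Step 12: signal(T1) -> count=0 queue=[] holders={T2,T3,T4,T5}
Step 13: signal(T5) -> count=1 queue=[] holders={T2,T3,T4}
Step 14: wait(T1) -> count=0 queue=[] holders={T1,T2,T3,T4}
Step 15: wait(T5) -> count=0 queue=[T5] holders={T1,T2,T3,T4}
Step 16: signal(T3) -> count=0 queue=[] holders={T1,T2,T4,T5}
Step 17: signal(T1) -> count=1 queue=[] holders={T2,T4,T5}
Step 18: wait(T3) -> count=0 queue=[] holders={T2,T3,T4,T5}
Step 19: signal(T2) -> count=1 queue=[] holders={T3,T4,T5}
Final holders: {T3,T4,T5} -> 3 thread(s)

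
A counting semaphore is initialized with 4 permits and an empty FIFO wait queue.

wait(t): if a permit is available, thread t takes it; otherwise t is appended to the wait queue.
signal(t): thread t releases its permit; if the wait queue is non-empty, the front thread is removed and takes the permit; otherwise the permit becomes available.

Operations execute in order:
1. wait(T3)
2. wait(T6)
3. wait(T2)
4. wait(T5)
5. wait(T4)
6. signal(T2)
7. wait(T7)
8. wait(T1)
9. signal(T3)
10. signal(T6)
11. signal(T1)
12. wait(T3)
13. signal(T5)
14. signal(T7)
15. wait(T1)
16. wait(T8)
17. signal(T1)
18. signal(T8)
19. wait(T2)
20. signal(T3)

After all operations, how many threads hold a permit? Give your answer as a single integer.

Answer: 2

Derivation:
Step 1: wait(T3) -> count=3 queue=[] holders={T3}
Step 2: wait(T6) -> count=2 queue=[] holders={T3,T6}
Step 3: wait(T2) -> count=1 queue=[] holders={T2,T3,T6}
Step 4: wait(T5) -> count=0 queue=[] holders={T2,T3,T5,T6}
Step 5: wait(T4) -> count=0 queue=[T4] holders={T2,T3,T5,T6}
Step 6: signal(T2) -> count=0 queue=[] holders={T3,T4,T5,T6}
Step 7: wait(T7) -> count=0 queue=[T7] holders={T3,T4,T5,T6}
Step 8: wait(T1) -> count=0 queue=[T7,T1] holders={T3,T4,T5,T6}
Step 9: signal(T3) -> count=0 queue=[T1] holders={T4,T5,T6,T7}
Step 10: signal(T6) -> count=0 queue=[] holders={T1,T4,T5,T7}
Step 11: signal(T1) -> count=1 queue=[] holders={T4,T5,T7}
Step 12: wait(T3) -> count=0 queue=[] holders={T3,T4,T5,T7}
Step 13: signal(T5) -> count=1 queue=[] holders={T3,T4,T7}
Step 14: signal(T7) -> count=2 queue=[] holders={T3,T4}
Step 15: wait(T1) -> count=1 queue=[] holders={T1,T3,T4}
Step 16: wait(T8) -> count=0 queue=[] holders={T1,T3,T4,T8}
Step 17: signal(T1) -> count=1 queue=[] holders={T3,T4,T8}
Step 18: signal(T8) -> count=2 queue=[] holders={T3,T4}
Step 19: wait(T2) -> count=1 queue=[] holders={T2,T3,T4}
Step 20: signal(T3) -> count=2 queue=[] holders={T2,T4}
Final holders: {T2,T4} -> 2 thread(s)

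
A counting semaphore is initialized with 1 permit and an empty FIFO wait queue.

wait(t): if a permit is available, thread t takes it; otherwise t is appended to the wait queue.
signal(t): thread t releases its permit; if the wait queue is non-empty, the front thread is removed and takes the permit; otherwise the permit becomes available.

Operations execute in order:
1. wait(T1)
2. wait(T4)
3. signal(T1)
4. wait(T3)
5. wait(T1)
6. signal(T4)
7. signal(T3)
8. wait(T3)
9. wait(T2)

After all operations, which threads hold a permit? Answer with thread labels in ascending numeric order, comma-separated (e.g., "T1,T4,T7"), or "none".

Step 1: wait(T1) -> count=0 queue=[] holders={T1}
Step 2: wait(T4) -> count=0 queue=[T4] holders={T1}
Step 3: signal(T1) -> count=0 queue=[] holders={T4}
Step 4: wait(T3) -> count=0 queue=[T3] holders={T4}
Step 5: wait(T1) -> count=0 queue=[T3,T1] holders={T4}
Step 6: signal(T4) -> count=0 queue=[T1] holders={T3}
Step 7: signal(T3) -> count=0 queue=[] holders={T1}
Step 8: wait(T3) -> count=0 queue=[T3] holders={T1}
Step 9: wait(T2) -> count=0 queue=[T3,T2] holders={T1}
Final holders: T1

Answer: T1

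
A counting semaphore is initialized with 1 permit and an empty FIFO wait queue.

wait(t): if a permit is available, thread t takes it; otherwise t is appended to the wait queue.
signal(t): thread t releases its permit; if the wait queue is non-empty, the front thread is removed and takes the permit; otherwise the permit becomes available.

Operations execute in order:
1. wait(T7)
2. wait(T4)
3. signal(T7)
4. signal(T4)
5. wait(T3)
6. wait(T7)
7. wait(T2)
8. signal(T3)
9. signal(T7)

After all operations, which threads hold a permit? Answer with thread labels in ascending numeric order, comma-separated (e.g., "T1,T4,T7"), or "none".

Answer: T2

Derivation:
Step 1: wait(T7) -> count=0 queue=[] holders={T7}
Step 2: wait(T4) -> count=0 queue=[T4] holders={T7}
Step 3: signal(T7) -> count=0 queue=[] holders={T4}
Step 4: signal(T4) -> count=1 queue=[] holders={none}
Step 5: wait(T3) -> count=0 queue=[] holders={T3}
Step 6: wait(T7) -> count=0 queue=[T7] holders={T3}
Step 7: wait(T2) -> count=0 queue=[T7,T2] holders={T3}
Step 8: signal(T3) -> count=0 queue=[T2] holders={T7}
Step 9: signal(T7) -> count=0 queue=[] holders={T2}
Final holders: T2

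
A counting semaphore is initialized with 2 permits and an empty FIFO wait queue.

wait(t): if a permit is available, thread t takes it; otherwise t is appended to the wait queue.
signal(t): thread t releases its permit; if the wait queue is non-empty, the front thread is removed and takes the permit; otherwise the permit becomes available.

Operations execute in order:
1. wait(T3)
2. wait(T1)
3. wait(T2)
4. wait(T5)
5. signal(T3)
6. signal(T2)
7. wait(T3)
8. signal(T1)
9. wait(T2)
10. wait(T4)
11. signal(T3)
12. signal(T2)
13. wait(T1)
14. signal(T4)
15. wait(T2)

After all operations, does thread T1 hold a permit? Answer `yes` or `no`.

Step 1: wait(T3) -> count=1 queue=[] holders={T3}
Step 2: wait(T1) -> count=0 queue=[] holders={T1,T3}
Step 3: wait(T2) -> count=0 queue=[T2] holders={T1,T3}
Step 4: wait(T5) -> count=0 queue=[T2,T5] holders={T1,T3}
Step 5: signal(T3) -> count=0 queue=[T5] holders={T1,T2}
Step 6: signal(T2) -> count=0 queue=[] holders={T1,T5}
Step 7: wait(T3) -> count=0 queue=[T3] holders={T1,T5}
Step 8: signal(T1) -> count=0 queue=[] holders={T3,T5}
Step 9: wait(T2) -> count=0 queue=[T2] holders={T3,T5}
Step 10: wait(T4) -> count=0 queue=[T2,T4] holders={T3,T5}
Step 11: signal(T3) -> count=0 queue=[T4] holders={T2,T5}
Step 12: signal(T2) -> count=0 queue=[] holders={T4,T5}
Step 13: wait(T1) -> count=0 queue=[T1] holders={T4,T5}
Step 14: signal(T4) -> count=0 queue=[] holders={T1,T5}
Step 15: wait(T2) -> count=0 queue=[T2] holders={T1,T5}
Final holders: {T1,T5} -> T1 in holders

Answer: yes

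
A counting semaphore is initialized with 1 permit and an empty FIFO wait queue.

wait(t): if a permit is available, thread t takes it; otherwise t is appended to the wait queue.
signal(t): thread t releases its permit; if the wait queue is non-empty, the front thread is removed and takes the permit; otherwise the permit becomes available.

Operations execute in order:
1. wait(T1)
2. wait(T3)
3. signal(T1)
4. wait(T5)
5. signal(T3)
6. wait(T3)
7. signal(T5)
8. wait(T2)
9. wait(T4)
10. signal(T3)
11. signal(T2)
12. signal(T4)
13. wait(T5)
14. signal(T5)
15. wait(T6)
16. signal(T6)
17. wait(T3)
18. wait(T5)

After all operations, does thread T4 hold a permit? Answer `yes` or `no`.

Answer: no

Derivation:
Step 1: wait(T1) -> count=0 queue=[] holders={T1}
Step 2: wait(T3) -> count=0 queue=[T3] holders={T1}
Step 3: signal(T1) -> count=0 queue=[] holders={T3}
Step 4: wait(T5) -> count=0 queue=[T5] holders={T3}
Step 5: signal(T3) -> count=0 queue=[] holders={T5}
Step 6: wait(T3) -> count=0 queue=[T3] holders={T5}
Step 7: signal(T5) -> count=0 queue=[] holders={T3}
Step 8: wait(T2) -> count=0 queue=[T2] holders={T3}
Step 9: wait(T4) -> count=0 queue=[T2,T4] holders={T3}
Step 10: signal(T3) -> count=0 queue=[T4] holders={T2}
Step 11: signal(T2) -> count=0 queue=[] holders={T4}
Step 12: signal(T4) -> count=1 queue=[] holders={none}
Step 13: wait(T5) -> count=0 queue=[] holders={T5}
Step 14: signal(T5) -> count=1 queue=[] holders={none}
Step 15: wait(T6) -> count=0 queue=[] holders={T6}
Step 16: signal(T6) -> count=1 queue=[] holders={none}
Step 17: wait(T3) -> count=0 queue=[] holders={T3}
Step 18: wait(T5) -> count=0 queue=[T5] holders={T3}
Final holders: {T3} -> T4 not in holders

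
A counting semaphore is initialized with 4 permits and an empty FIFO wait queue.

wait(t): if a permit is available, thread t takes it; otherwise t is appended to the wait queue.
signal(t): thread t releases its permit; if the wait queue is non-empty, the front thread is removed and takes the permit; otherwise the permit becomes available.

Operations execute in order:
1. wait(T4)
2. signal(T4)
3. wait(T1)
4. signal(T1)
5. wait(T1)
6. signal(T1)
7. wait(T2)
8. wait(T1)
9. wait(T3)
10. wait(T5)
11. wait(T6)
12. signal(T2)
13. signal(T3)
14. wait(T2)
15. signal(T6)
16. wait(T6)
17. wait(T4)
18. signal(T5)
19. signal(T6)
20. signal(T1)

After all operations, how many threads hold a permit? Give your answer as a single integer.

Step 1: wait(T4) -> count=3 queue=[] holders={T4}
Step 2: signal(T4) -> count=4 queue=[] holders={none}
Step 3: wait(T1) -> count=3 queue=[] holders={T1}
Step 4: signal(T1) -> count=4 queue=[] holders={none}
Step 5: wait(T1) -> count=3 queue=[] holders={T1}
Step 6: signal(T1) -> count=4 queue=[] holders={none}
Step 7: wait(T2) -> count=3 queue=[] holders={T2}
Step 8: wait(T1) -> count=2 queue=[] holders={T1,T2}
Step 9: wait(T3) -> count=1 queue=[] holders={T1,T2,T3}
Step 10: wait(T5) -> count=0 queue=[] holders={T1,T2,T3,T5}
Step 11: wait(T6) -> count=0 queue=[T6] holders={T1,T2,T3,T5}
Step 12: signal(T2) -> count=0 queue=[] holders={T1,T3,T5,T6}
Step 13: signal(T3) -> count=1 queue=[] holders={T1,T5,T6}
Step 14: wait(T2) -> count=0 queue=[] holders={T1,T2,T5,T6}
Step 15: signal(T6) -> count=1 queue=[] holders={T1,T2,T5}
Step 16: wait(T6) -> count=0 queue=[] holders={T1,T2,T5,T6}
Step 17: wait(T4) -> count=0 queue=[T4] holders={T1,T2,T5,T6}
Step 18: signal(T5) -> count=0 queue=[] holders={T1,T2,T4,T6}
Step 19: signal(T6) -> count=1 queue=[] holders={T1,T2,T4}
Step 20: signal(T1) -> count=2 queue=[] holders={T2,T4}
Final holders: {T2,T4} -> 2 thread(s)

Answer: 2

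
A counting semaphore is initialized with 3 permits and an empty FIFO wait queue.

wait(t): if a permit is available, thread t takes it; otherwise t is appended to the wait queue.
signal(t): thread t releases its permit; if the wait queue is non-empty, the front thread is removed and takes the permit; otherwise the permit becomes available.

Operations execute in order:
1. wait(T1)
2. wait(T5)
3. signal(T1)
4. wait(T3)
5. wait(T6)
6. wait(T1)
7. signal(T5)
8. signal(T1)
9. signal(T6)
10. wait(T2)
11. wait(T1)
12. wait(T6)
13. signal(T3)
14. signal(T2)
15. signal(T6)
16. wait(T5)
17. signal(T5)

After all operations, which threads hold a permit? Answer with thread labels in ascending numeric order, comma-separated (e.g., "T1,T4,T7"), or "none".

Step 1: wait(T1) -> count=2 queue=[] holders={T1}
Step 2: wait(T5) -> count=1 queue=[] holders={T1,T5}
Step 3: signal(T1) -> count=2 queue=[] holders={T5}
Step 4: wait(T3) -> count=1 queue=[] holders={T3,T5}
Step 5: wait(T6) -> count=0 queue=[] holders={T3,T5,T6}
Step 6: wait(T1) -> count=0 queue=[T1] holders={T3,T5,T6}
Step 7: signal(T5) -> count=0 queue=[] holders={T1,T3,T6}
Step 8: signal(T1) -> count=1 queue=[] holders={T3,T6}
Step 9: signal(T6) -> count=2 queue=[] holders={T3}
Step 10: wait(T2) -> count=1 queue=[] holders={T2,T3}
Step 11: wait(T1) -> count=0 queue=[] holders={T1,T2,T3}
Step 12: wait(T6) -> count=0 queue=[T6] holders={T1,T2,T3}
Step 13: signal(T3) -> count=0 queue=[] holders={T1,T2,T6}
Step 14: signal(T2) -> count=1 queue=[] holders={T1,T6}
Step 15: signal(T6) -> count=2 queue=[] holders={T1}
Step 16: wait(T5) -> count=1 queue=[] holders={T1,T5}
Step 17: signal(T5) -> count=2 queue=[] holders={T1}
Final holders: T1

Answer: T1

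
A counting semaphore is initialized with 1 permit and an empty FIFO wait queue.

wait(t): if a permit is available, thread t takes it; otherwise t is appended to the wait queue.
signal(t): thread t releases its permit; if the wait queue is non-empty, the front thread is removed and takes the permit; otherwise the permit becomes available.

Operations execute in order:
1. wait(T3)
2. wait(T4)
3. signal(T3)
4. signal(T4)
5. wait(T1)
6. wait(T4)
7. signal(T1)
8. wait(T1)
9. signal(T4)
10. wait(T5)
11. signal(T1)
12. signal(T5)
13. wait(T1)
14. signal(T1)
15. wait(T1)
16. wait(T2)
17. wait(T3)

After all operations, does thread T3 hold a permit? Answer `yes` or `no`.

Answer: no

Derivation:
Step 1: wait(T3) -> count=0 queue=[] holders={T3}
Step 2: wait(T4) -> count=0 queue=[T4] holders={T3}
Step 3: signal(T3) -> count=0 queue=[] holders={T4}
Step 4: signal(T4) -> count=1 queue=[] holders={none}
Step 5: wait(T1) -> count=0 queue=[] holders={T1}
Step 6: wait(T4) -> count=0 queue=[T4] holders={T1}
Step 7: signal(T1) -> count=0 queue=[] holders={T4}
Step 8: wait(T1) -> count=0 queue=[T1] holders={T4}
Step 9: signal(T4) -> count=0 queue=[] holders={T1}
Step 10: wait(T5) -> count=0 queue=[T5] holders={T1}
Step 11: signal(T1) -> count=0 queue=[] holders={T5}
Step 12: signal(T5) -> count=1 queue=[] holders={none}
Step 13: wait(T1) -> count=0 queue=[] holders={T1}
Step 14: signal(T1) -> count=1 queue=[] holders={none}
Step 15: wait(T1) -> count=0 queue=[] holders={T1}
Step 16: wait(T2) -> count=0 queue=[T2] holders={T1}
Step 17: wait(T3) -> count=0 queue=[T2,T3] holders={T1}
Final holders: {T1} -> T3 not in holders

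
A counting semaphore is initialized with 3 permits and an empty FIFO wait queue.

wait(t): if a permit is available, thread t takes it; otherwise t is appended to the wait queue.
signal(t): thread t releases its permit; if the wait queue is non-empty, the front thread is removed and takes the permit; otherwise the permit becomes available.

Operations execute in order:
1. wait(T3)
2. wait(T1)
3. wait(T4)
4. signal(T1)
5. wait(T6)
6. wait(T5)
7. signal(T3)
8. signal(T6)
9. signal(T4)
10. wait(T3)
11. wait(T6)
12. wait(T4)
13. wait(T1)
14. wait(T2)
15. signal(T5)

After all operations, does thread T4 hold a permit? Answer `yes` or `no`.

Step 1: wait(T3) -> count=2 queue=[] holders={T3}
Step 2: wait(T1) -> count=1 queue=[] holders={T1,T3}
Step 3: wait(T4) -> count=0 queue=[] holders={T1,T3,T4}
Step 4: signal(T1) -> count=1 queue=[] holders={T3,T4}
Step 5: wait(T6) -> count=0 queue=[] holders={T3,T4,T6}
Step 6: wait(T5) -> count=0 queue=[T5] holders={T3,T4,T6}
Step 7: signal(T3) -> count=0 queue=[] holders={T4,T5,T6}
Step 8: signal(T6) -> count=1 queue=[] holders={T4,T5}
Step 9: signal(T4) -> count=2 queue=[] holders={T5}
Step 10: wait(T3) -> count=1 queue=[] holders={T3,T5}
Step 11: wait(T6) -> count=0 queue=[] holders={T3,T5,T6}
Step 12: wait(T4) -> count=0 queue=[T4] holders={T3,T5,T6}
Step 13: wait(T1) -> count=0 queue=[T4,T1] holders={T3,T5,T6}
Step 14: wait(T2) -> count=0 queue=[T4,T1,T2] holders={T3,T5,T6}
Step 15: signal(T5) -> count=0 queue=[T1,T2] holders={T3,T4,T6}
Final holders: {T3,T4,T6} -> T4 in holders

Answer: yes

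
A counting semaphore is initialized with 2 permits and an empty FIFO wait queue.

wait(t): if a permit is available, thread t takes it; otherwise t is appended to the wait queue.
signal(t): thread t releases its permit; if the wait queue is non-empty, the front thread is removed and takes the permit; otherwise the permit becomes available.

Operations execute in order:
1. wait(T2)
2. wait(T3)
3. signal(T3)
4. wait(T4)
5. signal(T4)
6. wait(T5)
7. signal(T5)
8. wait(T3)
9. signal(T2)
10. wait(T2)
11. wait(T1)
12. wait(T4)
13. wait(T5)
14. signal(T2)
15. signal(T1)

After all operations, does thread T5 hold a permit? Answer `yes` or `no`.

Answer: no

Derivation:
Step 1: wait(T2) -> count=1 queue=[] holders={T2}
Step 2: wait(T3) -> count=0 queue=[] holders={T2,T3}
Step 3: signal(T3) -> count=1 queue=[] holders={T2}
Step 4: wait(T4) -> count=0 queue=[] holders={T2,T4}
Step 5: signal(T4) -> count=1 queue=[] holders={T2}
Step 6: wait(T5) -> count=0 queue=[] holders={T2,T5}
Step 7: signal(T5) -> count=1 queue=[] holders={T2}
Step 8: wait(T3) -> count=0 queue=[] holders={T2,T3}
Step 9: signal(T2) -> count=1 queue=[] holders={T3}
Step 10: wait(T2) -> count=0 queue=[] holders={T2,T3}
Step 11: wait(T1) -> count=0 queue=[T1] holders={T2,T3}
Step 12: wait(T4) -> count=0 queue=[T1,T4] holders={T2,T3}
Step 13: wait(T5) -> count=0 queue=[T1,T4,T5] holders={T2,T3}
Step 14: signal(T2) -> count=0 queue=[T4,T5] holders={T1,T3}
Step 15: signal(T1) -> count=0 queue=[T5] holders={T3,T4}
Final holders: {T3,T4} -> T5 not in holders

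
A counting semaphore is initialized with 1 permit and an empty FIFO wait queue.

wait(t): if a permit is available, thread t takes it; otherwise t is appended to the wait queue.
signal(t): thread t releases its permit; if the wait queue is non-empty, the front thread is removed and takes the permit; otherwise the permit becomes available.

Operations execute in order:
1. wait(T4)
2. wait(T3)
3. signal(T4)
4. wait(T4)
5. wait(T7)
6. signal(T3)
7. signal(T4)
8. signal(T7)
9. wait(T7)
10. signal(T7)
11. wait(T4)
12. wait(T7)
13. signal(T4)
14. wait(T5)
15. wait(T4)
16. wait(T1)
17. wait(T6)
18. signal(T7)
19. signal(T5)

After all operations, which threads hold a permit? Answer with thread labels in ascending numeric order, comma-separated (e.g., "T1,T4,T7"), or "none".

Answer: T4

Derivation:
Step 1: wait(T4) -> count=0 queue=[] holders={T4}
Step 2: wait(T3) -> count=0 queue=[T3] holders={T4}
Step 3: signal(T4) -> count=0 queue=[] holders={T3}
Step 4: wait(T4) -> count=0 queue=[T4] holders={T3}
Step 5: wait(T7) -> count=0 queue=[T4,T7] holders={T3}
Step 6: signal(T3) -> count=0 queue=[T7] holders={T4}
Step 7: signal(T4) -> count=0 queue=[] holders={T7}
Step 8: signal(T7) -> count=1 queue=[] holders={none}
Step 9: wait(T7) -> count=0 queue=[] holders={T7}
Step 10: signal(T7) -> count=1 queue=[] holders={none}
Step 11: wait(T4) -> count=0 queue=[] holders={T4}
Step 12: wait(T7) -> count=0 queue=[T7] holders={T4}
Step 13: signal(T4) -> count=0 queue=[] holders={T7}
Step 14: wait(T5) -> count=0 queue=[T5] holders={T7}
Step 15: wait(T4) -> count=0 queue=[T5,T4] holders={T7}
Step 16: wait(T1) -> count=0 queue=[T5,T4,T1] holders={T7}
Step 17: wait(T6) -> count=0 queue=[T5,T4,T1,T6] holders={T7}
Step 18: signal(T7) -> count=0 queue=[T4,T1,T6] holders={T5}
Step 19: signal(T5) -> count=0 queue=[T1,T6] holders={T4}
Final holders: T4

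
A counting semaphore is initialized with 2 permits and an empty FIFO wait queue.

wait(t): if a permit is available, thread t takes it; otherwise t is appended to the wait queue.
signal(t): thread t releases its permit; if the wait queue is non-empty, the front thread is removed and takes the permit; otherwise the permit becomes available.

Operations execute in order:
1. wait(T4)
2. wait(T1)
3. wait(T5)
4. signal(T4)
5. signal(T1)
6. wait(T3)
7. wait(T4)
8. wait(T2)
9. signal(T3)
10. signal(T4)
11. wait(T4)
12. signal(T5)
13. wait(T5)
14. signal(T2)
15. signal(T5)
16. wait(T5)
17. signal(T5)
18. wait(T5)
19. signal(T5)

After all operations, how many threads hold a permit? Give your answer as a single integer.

Answer: 1

Derivation:
Step 1: wait(T4) -> count=1 queue=[] holders={T4}
Step 2: wait(T1) -> count=0 queue=[] holders={T1,T4}
Step 3: wait(T5) -> count=0 queue=[T5] holders={T1,T4}
Step 4: signal(T4) -> count=0 queue=[] holders={T1,T5}
Step 5: signal(T1) -> count=1 queue=[] holders={T5}
Step 6: wait(T3) -> count=0 queue=[] holders={T3,T5}
Step 7: wait(T4) -> count=0 queue=[T4] holders={T3,T5}
Step 8: wait(T2) -> count=0 queue=[T4,T2] holders={T3,T5}
Step 9: signal(T3) -> count=0 queue=[T2] holders={T4,T5}
Step 10: signal(T4) -> count=0 queue=[] holders={T2,T5}
Step 11: wait(T4) -> count=0 queue=[T4] holders={T2,T5}
Step 12: signal(T5) -> count=0 queue=[] holders={T2,T4}
Step 13: wait(T5) -> count=0 queue=[T5] holders={T2,T4}
Step 14: signal(T2) -> count=0 queue=[] holders={T4,T5}
Step 15: signal(T5) -> count=1 queue=[] holders={T4}
Step 16: wait(T5) -> count=0 queue=[] holders={T4,T5}
Step 17: signal(T5) -> count=1 queue=[] holders={T4}
Step 18: wait(T5) -> count=0 queue=[] holders={T4,T5}
Step 19: signal(T5) -> count=1 queue=[] holders={T4}
Final holders: {T4} -> 1 thread(s)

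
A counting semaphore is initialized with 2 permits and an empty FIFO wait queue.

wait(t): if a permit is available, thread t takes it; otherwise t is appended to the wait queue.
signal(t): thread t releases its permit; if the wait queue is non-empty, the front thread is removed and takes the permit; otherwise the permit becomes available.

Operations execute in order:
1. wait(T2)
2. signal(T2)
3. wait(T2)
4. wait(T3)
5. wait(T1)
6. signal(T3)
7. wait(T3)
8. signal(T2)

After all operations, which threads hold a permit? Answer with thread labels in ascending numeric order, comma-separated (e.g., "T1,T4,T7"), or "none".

Step 1: wait(T2) -> count=1 queue=[] holders={T2}
Step 2: signal(T2) -> count=2 queue=[] holders={none}
Step 3: wait(T2) -> count=1 queue=[] holders={T2}
Step 4: wait(T3) -> count=0 queue=[] holders={T2,T3}
Step 5: wait(T1) -> count=0 queue=[T1] holders={T2,T3}
Step 6: signal(T3) -> count=0 queue=[] holders={T1,T2}
Step 7: wait(T3) -> count=0 queue=[T3] holders={T1,T2}
Step 8: signal(T2) -> count=0 queue=[] holders={T1,T3}
Final holders: T1,T3

Answer: T1,T3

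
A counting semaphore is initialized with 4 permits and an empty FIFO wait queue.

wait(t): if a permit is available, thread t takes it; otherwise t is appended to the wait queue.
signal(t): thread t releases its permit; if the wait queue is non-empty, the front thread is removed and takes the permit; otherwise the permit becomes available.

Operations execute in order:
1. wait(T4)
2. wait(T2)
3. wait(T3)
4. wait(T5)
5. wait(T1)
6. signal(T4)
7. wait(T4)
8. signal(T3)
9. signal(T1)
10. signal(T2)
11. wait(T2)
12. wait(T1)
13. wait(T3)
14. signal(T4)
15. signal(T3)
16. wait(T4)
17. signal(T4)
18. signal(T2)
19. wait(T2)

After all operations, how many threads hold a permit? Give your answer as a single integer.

Step 1: wait(T4) -> count=3 queue=[] holders={T4}
Step 2: wait(T2) -> count=2 queue=[] holders={T2,T4}
Step 3: wait(T3) -> count=1 queue=[] holders={T2,T3,T4}
Step 4: wait(T5) -> count=0 queue=[] holders={T2,T3,T4,T5}
Step 5: wait(T1) -> count=0 queue=[T1] holders={T2,T3,T4,T5}
Step 6: signal(T4) -> count=0 queue=[] holders={T1,T2,T3,T5}
Step 7: wait(T4) -> count=0 queue=[T4] holders={T1,T2,T3,T5}
Step 8: signal(T3) -> count=0 queue=[] holders={T1,T2,T4,T5}
Step 9: signal(T1) -> count=1 queue=[] holders={T2,T4,T5}
Step 10: signal(T2) -> count=2 queue=[] holders={T4,T5}
Step 11: wait(T2) -> count=1 queue=[] holders={T2,T4,T5}
Step 12: wait(T1) -> count=0 queue=[] holders={T1,T2,T4,T5}
Step 13: wait(T3) -> count=0 queue=[T3] holders={T1,T2,T4,T5}
Step 14: signal(T4) -> count=0 queue=[] holders={T1,T2,T3,T5}
Step 15: signal(T3) -> count=1 queue=[] holders={T1,T2,T5}
Step 16: wait(T4) -> count=0 queue=[] holders={T1,T2,T4,T5}
Step 17: signal(T4) -> count=1 queue=[] holders={T1,T2,T5}
Step 18: signal(T2) -> count=2 queue=[] holders={T1,T5}
Step 19: wait(T2) -> count=1 queue=[] holders={T1,T2,T5}
Final holders: {T1,T2,T5} -> 3 thread(s)

Answer: 3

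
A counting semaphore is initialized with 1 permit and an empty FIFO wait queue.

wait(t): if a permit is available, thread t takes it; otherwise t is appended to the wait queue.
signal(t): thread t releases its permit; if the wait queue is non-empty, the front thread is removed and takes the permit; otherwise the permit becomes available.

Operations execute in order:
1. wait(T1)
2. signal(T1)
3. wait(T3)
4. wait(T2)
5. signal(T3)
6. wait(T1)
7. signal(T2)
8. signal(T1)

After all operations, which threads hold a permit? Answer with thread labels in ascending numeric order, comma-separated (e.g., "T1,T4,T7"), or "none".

Step 1: wait(T1) -> count=0 queue=[] holders={T1}
Step 2: signal(T1) -> count=1 queue=[] holders={none}
Step 3: wait(T3) -> count=0 queue=[] holders={T3}
Step 4: wait(T2) -> count=0 queue=[T2] holders={T3}
Step 5: signal(T3) -> count=0 queue=[] holders={T2}
Step 6: wait(T1) -> count=0 queue=[T1] holders={T2}
Step 7: signal(T2) -> count=0 queue=[] holders={T1}
Step 8: signal(T1) -> count=1 queue=[] holders={none}
Final holders: none

Answer: none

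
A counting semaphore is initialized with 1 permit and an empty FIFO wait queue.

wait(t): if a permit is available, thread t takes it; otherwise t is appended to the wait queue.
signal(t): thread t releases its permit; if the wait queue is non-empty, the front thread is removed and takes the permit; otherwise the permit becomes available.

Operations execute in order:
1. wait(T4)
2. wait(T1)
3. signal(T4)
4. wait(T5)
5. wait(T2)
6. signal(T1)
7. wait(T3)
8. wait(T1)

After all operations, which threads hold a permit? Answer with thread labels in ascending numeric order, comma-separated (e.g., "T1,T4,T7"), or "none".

Answer: T5

Derivation:
Step 1: wait(T4) -> count=0 queue=[] holders={T4}
Step 2: wait(T1) -> count=0 queue=[T1] holders={T4}
Step 3: signal(T4) -> count=0 queue=[] holders={T1}
Step 4: wait(T5) -> count=0 queue=[T5] holders={T1}
Step 5: wait(T2) -> count=0 queue=[T5,T2] holders={T1}
Step 6: signal(T1) -> count=0 queue=[T2] holders={T5}
Step 7: wait(T3) -> count=0 queue=[T2,T3] holders={T5}
Step 8: wait(T1) -> count=0 queue=[T2,T3,T1] holders={T5}
Final holders: T5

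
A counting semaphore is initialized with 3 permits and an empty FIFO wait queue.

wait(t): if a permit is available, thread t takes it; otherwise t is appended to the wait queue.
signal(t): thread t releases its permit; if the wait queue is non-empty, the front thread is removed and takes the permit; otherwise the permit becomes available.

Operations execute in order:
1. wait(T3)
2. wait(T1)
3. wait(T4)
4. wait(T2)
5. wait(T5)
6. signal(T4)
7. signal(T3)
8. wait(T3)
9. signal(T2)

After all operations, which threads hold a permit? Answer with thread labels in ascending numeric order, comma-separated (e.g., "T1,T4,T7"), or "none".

Answer: T1,T3,T5

Derivation:
Step 1: wait(T3) -> count=2 queue=[] holders={T3}
Step 2: wait(T1) -> count=1 queue=[] holders={T1,T3}
Step 3: wait(T4) -> count=0 queue=[] holders={T1,T3,T4}
Step 4: wait(T2) -> count=0 queue=[T2] holders={T1,T3,T4}
Step 5: wait(T5) -> count=0 queue=[T2,T5] holders={T1,T3,T4}
Step 6: signal(T4) -> count=0 queue=[T5] holders={T1,T2,T3}
Step 7: signal(T3) -> count=0 queue=[] holders={T1,T2,T5}
Step 8: wait(T3) -> count=0 queue=[T3] holders={T1,T2,T5}
Step 9: signal(T2) -> count=0 queue=[] holders={T1,T3,T5}
Final holders: T1,T3,T5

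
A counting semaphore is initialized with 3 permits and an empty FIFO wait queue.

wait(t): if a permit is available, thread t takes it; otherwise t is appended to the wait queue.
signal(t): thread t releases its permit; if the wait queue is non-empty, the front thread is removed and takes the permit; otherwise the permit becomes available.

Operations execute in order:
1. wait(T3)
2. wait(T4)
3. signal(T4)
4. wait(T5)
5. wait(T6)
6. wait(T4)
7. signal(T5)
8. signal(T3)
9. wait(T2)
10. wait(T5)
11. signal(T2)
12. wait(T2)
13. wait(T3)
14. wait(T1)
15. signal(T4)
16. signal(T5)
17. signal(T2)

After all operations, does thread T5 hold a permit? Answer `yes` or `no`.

Answer: no

Derivation:
Step 1: wait(T3) -> count=2 queue=[] holders={T3}
Step 2: wait(T4) -> count=1 queue=[] holders={T3,T4}
Step 3: signal(T4) -> count=2 queue=[] holders={T3}
Step 4: wait(T5) -> count=1 queue=[] holders={T3,T5}
Step 5: wait(T6) -> count=0 queue=[] holders={T3,T5,T6}
Step 6: wait(T4) -> count=0 queue=[T4] holders={T3,T5,T6}
Step 7: signal(T5) -> count=0 queue=[] holders={T3,T4,T6}
Step 8: signal(T3) -> count=1 queue=[] holders={T4,T6}
Step 9: wait(T2) -> count=0 queue=[] holders={T2,T4,T6}
Step 10: wait(T5) -> count=0 queue=[T5] holders={T2,T4,T6}
Step 11: signal(T2) -> count=0 queue=[] holders={T4,T5,T6}
Step 12: wait(T2) -> count=0 queue=[T2] holders={T4,T5,T6}
Step 13: wait(T3) -> count=0 queue=[T2,T3] holders={T4,T5,T6}
Step 14: wait(T1) -> count=0 queue=[T2,T3,T1] holders={T4,T5,T6}
Step 15: signal(T4) -> count=0 queue=[T3,T1] holders={T2,T5,T6}
Step 16: signal(T5) -> count=0 queue=[T1] holders={T2,T3,T6}
Step 17: signal(T2) -> count=0 queue=[] holders={T1,T3,T6}
Final holders: {T1,T3,T6} -> T5 not in holders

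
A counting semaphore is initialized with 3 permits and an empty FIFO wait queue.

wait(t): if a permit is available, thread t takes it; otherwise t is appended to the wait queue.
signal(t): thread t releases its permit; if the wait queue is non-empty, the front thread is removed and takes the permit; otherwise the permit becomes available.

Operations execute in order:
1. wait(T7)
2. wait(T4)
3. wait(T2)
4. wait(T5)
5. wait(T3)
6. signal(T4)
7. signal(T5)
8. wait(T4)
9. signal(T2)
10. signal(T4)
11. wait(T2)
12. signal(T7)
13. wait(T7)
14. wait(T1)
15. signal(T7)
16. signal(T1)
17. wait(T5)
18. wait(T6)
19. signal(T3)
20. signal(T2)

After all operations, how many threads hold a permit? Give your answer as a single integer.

Step 1: wait(T7) -> count=2 queue=[] holders={T7}
Step 2: wait(T4) -> count=1 queue=[] holders={T4,T7}
Step 3: wait(T2) -> count=0 queue=[] holders={T2,T4,T7}
Step 4: wait(T5) -> count=0 queue=[T5] holders={T2,T4,T7}
Step 5: wait(T3) -> count=0 queue=[T5,T3] holders={T2,T4,T7}
Step 6: signal(T4) -> count=0 queue=[T3] holders={T2,T5,T7}
Step 7: signal(T5) -> count=0 queue=[] holders={T2,T3,T7}
Step 8: wait(T4) -> count=0 queue=[T4] holders={T2,T3,T7}
Step 9: signal(T2) -> count=0 queue=[] holders={T3,T4,T7}
Step 10: signal(T4) -> count=1 queue=[] holders={T3,T7}
Step 11: wait(T2) -> count=0 queue=[] holders={T2,T3,T7}
Step 12: signal(T7) -> count=1 queue=[] holders={T2,T3}
Step 13: wait(T7) -> count=0 queue=[] holders={T2,T3,T7}
Step 14: wait(T1) -> count=0 queue=[T1] holders={T2,T3,T7}
Step 15: signal(T7) -> count=0 queue=[] holders={T1,T2,T3}
Step 16: signal(T1) -> count=1 queue=[] holders={T2,T3}
Step 17: wait(T5) -> count=0 queue=[] holders={T2,T3,T5}
Step 18: wait(T6) -> count=0 queue=[T6] holders={T2,T3,T5}
Step 19: signal(T3) -> count=0 queue=[] holders={T2,T5,T6}
Step 20: signal(T2) -> count=1 queue=[] holders={T5,T6}
Final holders: {T5,T6} -> 2 thread(s)

Answer: 2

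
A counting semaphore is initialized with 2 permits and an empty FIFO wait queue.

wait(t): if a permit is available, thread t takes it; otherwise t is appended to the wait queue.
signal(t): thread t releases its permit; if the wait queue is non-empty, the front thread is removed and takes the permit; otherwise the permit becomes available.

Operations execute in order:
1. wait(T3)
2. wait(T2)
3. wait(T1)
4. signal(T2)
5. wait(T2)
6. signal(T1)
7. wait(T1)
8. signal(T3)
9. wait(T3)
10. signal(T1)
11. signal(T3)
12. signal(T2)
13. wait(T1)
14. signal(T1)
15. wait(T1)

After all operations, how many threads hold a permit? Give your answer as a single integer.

Answer: 1

Derivation:
Step 1: wait(T3) -> count=1 queue=[] holders={T3}
Step 2: wait(T2) -> count=0 queue=[] holders={T2,T3}
Step 3: wait(T1) -> count=0 queue=[T1] holders={T2,T3}
Step 4: signal(T2) -> count=0 queue=[] holders={T1,T3}
Step 5: wait(T2) -> count=0 queue=[T2] holders={T1,T3}
Step 6: signal(T1) -> count=0 queue=[] holders={T2,T3}
Step 7: wait(T1) -> count=0 queue=[T1] holders={T2,T3}
Step 8: signal(T3) -> count=0 queue=[] holders={T1,T2}
Step 9: wait(T3) -> count=0 queue=[T3] holders={T1,T2}
Step 10: signal(T1) -> count=0 queue=[] holders={T2,T3}
Step 11: signal(T3) -> count=1 queue=[] holders={T2}
Step 12: signal(T2) -> count=2 queue=[] holders={none}
Step 13: wait(T1) -> count=1 queue=[] holders={T1}
Step 14: signal(T1) -> count=2 queue=[] holders={none}
Step 15: wait(T1) -> count=1 queue=[] holders={T1}
Final holders: {T1} -> 1 thread(s)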